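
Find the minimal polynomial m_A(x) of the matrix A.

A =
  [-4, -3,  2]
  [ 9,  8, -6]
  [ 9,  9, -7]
x^2 + 2*x + 1

The characteristic polynomial is χ_A(x) = (x + 1)^3, so the eigenvalues are known. The minimal polynomial is
  m_A(x) = Π_λ (x − λ)^{k_λ}
where k_λ is the size of the *largest* Jordan block for λ (equivalently, the smallest k with (A − λI)^k v = 0 for every generalised eigenvector v of λ).

  λ = -1: largest Jordan block has size 2, contributing (x + 1)^2

So m_A(x) = (x + 1)^2 = x^2 + 2*x + 1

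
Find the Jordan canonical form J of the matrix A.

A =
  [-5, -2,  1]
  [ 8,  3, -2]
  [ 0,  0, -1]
J_2(-1) ⊕ J_1(-1)

The characteristic polynomial is
  det(x·I − A) = x^3 + 3*x^2 + 3*x + 1 = (x + 1)^3

Eigenvalues and multiplicities (the geometric multiplicity of λ is n − rank(A − λI), which equals the number of Jordan blocks for λ):
  λ = -1: algebraic multiplicity = 3, geometric multiplicity = 2

Determining the block sizes for each eigenvalue:
  λ = -1: 2 blocks summing to 3 forces exactly one block of size 2 and the rest size 1 → block sizes [2, 1]

Assembling the blocks gives a Jordan form
J =
  [-1,  1,  0]
  [ 0, -1,  0]
  [ 0,  0, -1]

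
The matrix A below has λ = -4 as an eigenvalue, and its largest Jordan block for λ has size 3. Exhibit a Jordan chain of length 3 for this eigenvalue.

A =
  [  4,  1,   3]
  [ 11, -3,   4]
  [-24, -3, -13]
A Jordan chain for λ = -4 of length 3:
v_1 = (3, 3, -9)ᵀ
v_2 = (8, 11, -24)ᵀ
v_3 = (1, 0, 0)ᵀ

Let N = A − (-4)·I. We want v_3 with N^3 v_3 = 0 but N^2 v_3 ≠ 0; then v_{j-1} := N · v_j for j = 3, …, 2.

Pick v_3 = (1, 0, 0)ᵀ.
Then v_2 = N · v_3 = (8, 11, -24)ᵀ.
Then v_1 = N · v_2 = (3, 3, -9)ᵀ.

Sanity check: (A − (-4)·I) v_1 = (0, 0, 0)ᵀ = 0. ✓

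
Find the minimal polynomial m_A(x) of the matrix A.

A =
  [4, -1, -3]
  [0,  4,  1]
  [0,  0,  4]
x^3 - 12*x^2 + 48*x - 64

The characteristic polynomial is χ_A(x) = (x - 4)^3, so the eigenvalues are known. The minimal polynomial is
  m_A(x) = Π_λ (x − λ)^{k_λ}
where k_λ is the size of the *largest* Jordan block for λ (equivalently, the smallest k with (A − λI)^k v = 0 for every generalised eigenvector v of λ).

  λ = 4: largest Jordan block has size 3, contributing (x − 4)^3

So m_A(x) = (x - 4)^3 = x^3 - 12*x^2 + 48*x - 64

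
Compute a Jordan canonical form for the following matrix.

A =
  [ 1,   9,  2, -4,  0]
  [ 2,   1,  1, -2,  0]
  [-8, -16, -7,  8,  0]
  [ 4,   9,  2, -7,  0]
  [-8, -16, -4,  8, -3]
J_3(-3) ⊕ J_1(-3) ⊕ J_1(-3)

The characteristic polynomial is
  det(x·I − A) = x^5 + 15*x^4 + 90*x^3 + 270*x^2 + 405*x + 243 = (x + 3)^5

Eigenvalues and multiplicities (the geometric multiplicity of λ is n − rank(A − λI), which equals the number of Jordan blocks for λ):
  λ = -3: algebraic multiplicity = 5, geometric multiplicity = 3

Determining the block sizes for each eigenvalue:
  λ = -3: with am = 5 and gm = 3, the partition is not yet determined (e.g. several partitions of 5 into 3 parts exist). Let N = A − (-3)·I. Computing rank(N^1) = 2, rank(N^2) = 1, rank(N^3) = 0; the number of blocks of size ≥ j is rank(N^{j−1}) − rank(N^j), giving [3, 1, 1]. So we have 1 block(s) of size 3, 2 block(s) of size 1 → block sizes [3, 1, 1]

Assembling the blocks gives a Jordan form
J =
  [-3,  1,  0,  0,  0]
  [ 0, -3,  1,  0,  0]
  [ 0,  0, -3,  0,  0]
  [ 0,  0,  0, -3,  0]
  [ 0,  0,  0,  0, -3]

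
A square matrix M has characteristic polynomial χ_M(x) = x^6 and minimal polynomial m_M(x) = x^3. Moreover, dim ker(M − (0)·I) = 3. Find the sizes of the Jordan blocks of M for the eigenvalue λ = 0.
Block sizes for λ = 0: [3, 2, 1]

Step 1 — from the characteristic polynomial, algebraic multiplicity of λ = 0 is 6. From dim ker(M − (0)·I) = 3, there are exactly 3 Jordan blocks for λ = 0.
Step 2 — from the minimal polynomial, the factor (x − 0)^3 tells us the largest block for λ = 0 has size 3.
Step 3 — with total size 6, 3 blocks, and largest block 3, the block sizes (in nonincreasing order) are [3, 2, 1].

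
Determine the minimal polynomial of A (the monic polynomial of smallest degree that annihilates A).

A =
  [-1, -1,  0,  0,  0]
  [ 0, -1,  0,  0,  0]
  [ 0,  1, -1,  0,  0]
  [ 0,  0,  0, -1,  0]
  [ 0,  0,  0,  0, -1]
x^2 + 2*x + 1

The characteristic polynomial is χ_A(x) = (x + 1)^5, so the eigenvalues are known. The minimal polynomial is
  m_A(x) = Π_λ (x − λ)^{k_λ}
where k_λ is the size of the *largest* Jordan block for λ (equivalently, the smallest k with (A − λI)^k v = 0 for every generalised eigenvector v of λ).

  λ = -1: largest Jordan block has size 2, contributing (x + 1)^2

So m_A(x) = (x + 1)^2 = x^2 + 2*x + 1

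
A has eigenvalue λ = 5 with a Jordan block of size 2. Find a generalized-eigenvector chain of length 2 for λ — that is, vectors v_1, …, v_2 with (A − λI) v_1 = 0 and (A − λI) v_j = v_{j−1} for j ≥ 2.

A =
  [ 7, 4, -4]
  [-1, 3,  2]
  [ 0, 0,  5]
A Jordan chain for λ = 5 of length 2:
v_1 = (2, -1, 0)ᵀ
v_2 = (1, 0, 0)ᵀ

Let N = A − (5)·I. We want v_2 with N^2 v_2 = 0 but N^1 v_2 ≠ 0; then v_{j-1} := N · v_j for j = 2, …, 2.

Pick v_2 = (1, 0, 0)ᵀ.
Then v_1 = N · v_2 = (2, -1, 0)ᵀ.

Sanity check: (A − (5)·I) v_1 = (0, 0, 0)ᵀ = 0. ✓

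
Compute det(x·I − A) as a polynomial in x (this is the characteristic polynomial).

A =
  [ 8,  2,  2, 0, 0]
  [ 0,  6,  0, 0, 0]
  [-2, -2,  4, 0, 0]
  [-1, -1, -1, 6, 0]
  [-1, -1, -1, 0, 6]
x^5 - 30*x^4 + 360*x^3 - 2160*x^2 + 6480*x - 7776

Expanding det(x·I − A) (e.g. by cofactor expansion or by noting that A is similar to its Jordan form J, which has the same characteristic polynomial as A) gives
  χ_A(x) = x^5 - 30*x^4 + 360*x^3 - 2160*x^2 + 6480*x - 7776
which factors as (x - 6)^5. The eigenvalues (with algebraic multiplicities) are λ = 6 with multiplicity 5.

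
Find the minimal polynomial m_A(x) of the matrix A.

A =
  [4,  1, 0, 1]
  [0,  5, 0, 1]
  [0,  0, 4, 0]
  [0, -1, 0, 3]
x^2 - 8*x + 16

The characteristic polynomial is χ_A(x) = (x - 4)^4, so the eigenvalues are known. The minimal polynomial is
  m_A(x) = Π_λ (x − λ)^{k_λ}
where k_λ is the size of the *largest* Jordan block for λ (equivalently, the smallest k with (A − λI)^k v = 0 for every generalised eigenvector v of λ).

  λ = 4: largest Jordan block has size 2, contributing (x − 4)^2

So m_A(x) = (x - 4)^2 = x^2 - 8*x + 16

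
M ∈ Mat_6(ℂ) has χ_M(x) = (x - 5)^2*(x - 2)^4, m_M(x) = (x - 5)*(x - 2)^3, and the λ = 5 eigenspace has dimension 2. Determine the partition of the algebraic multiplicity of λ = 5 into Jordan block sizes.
Block sizes for λ = 5: [1, 1]

Step 1 — from the characteristic polynomial, algebraic multiplicity of λ = 5 is 2. From dim ker(M − (5)·I) = 2, there are exactly 2 Jordan blocks for λ = 5.
Step 2 — from the minimal polynomial, the factor (x − 5) tells us the largest block for λ = 5 has size 1.
Step 3 — with total size 2, 2 blocks, and largest block 1, the block sizes (in nonincreasing order) are [1, 1].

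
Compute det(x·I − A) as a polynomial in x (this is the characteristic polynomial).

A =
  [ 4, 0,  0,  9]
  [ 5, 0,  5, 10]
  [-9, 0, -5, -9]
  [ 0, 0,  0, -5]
x^4 + 6*x^3 - 15*x^2 - 100*x

Expanding det(x·I − A) (e.g. by cofactor expansion or by noting that A is similar to its Jordan form J, which has the same characteristic polynomial as A) gives
  χ_A(x) = x^4 + 6*x^3 - 15*x^2 - 100*x
which factors as x*(x - 4)*(x + 5)^2. The eigenvalues (with algebraic multiplicities) are λ = -5 with multiplicity 2, λ = 0 with multiplicity 1, λ = 4 with multiplicity 1.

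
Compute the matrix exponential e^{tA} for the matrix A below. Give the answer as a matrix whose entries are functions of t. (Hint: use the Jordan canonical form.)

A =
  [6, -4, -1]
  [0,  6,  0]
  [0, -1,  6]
e^{tA} =
  [exp(6*t), t^2*exp(6*t)/2 - 4*t*exp(6*t), -t*exp(6*t)]
  [0, exp(6*t), 0]
  [0, -t*exp(6*t), exp(6*t)]

Strategy: write A = P · J · P⁻¹ where J is a Jordan canonical form, so e^{tA} = P · e^{tJ} · P⁻¹, and e^{tJ} can be computed block-by-block.

A has Jordan form
J =
  [6, 1, 0]
  [0, 6, 1]
  [0, 0, 6]
(up to reordering of blocks).

Per-block formulas:
  For a 3×3 Jordan block J_3(6): exp(t · J_3(6)) = e^(6t)·(I + t·N + (t^2/2)·N^2), where N is the 3×3 nilpotent shift.

After assembling e^{tJ} and conjugating by P, we get:

e^{tA} =
  [exp(6*t), t^2*exp(6*t)/2 - 4*t*exp(6*t), -t*exp(6*t)]
  [0, exp(6*t), 0]
  [0, -t*exp(6*t), exp(6*t)]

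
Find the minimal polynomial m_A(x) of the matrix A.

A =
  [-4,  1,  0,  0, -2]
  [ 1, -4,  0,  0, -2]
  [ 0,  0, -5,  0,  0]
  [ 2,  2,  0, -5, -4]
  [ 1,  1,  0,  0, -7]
x^2 + 10*x + 25

The characteristic polynomial is χ_A(x) = (x + 5)^5, so the eigenvalues are known. The minimal polynomial is
  m_A(x) = Π_λ (x − λ)^{k_λ}
where k_λ is the size of the *largest* Jordan block for λ (equivalently, the smallest k with (A − λI)^k v = 0 for every generalised eigenvector v of λ).

  λ = -5: largest Jordan block has size 2, contributing (x + 5)^2

So m_A(x) = (x + 5)^2 = x^2 + 10*x + 25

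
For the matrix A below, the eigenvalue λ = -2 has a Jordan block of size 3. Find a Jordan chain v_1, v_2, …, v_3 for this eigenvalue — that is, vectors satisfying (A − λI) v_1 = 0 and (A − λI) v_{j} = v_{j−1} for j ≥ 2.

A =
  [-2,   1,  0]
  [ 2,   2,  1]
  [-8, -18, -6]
A Jordan chain for λ = -2 of length 3:
v_1 = (2, 0, -4)ᵀ
v_2 = (0, 2, -8)ᵀ
v_3 = (1, 0, 0)ᵀ

Let N = A − (-2)·I. We want v_3 with N^3 v_3 = 0 but N^2 v_3 ≠ 0; then v_{j-1} := N · v_j for j = 3, …, 2.

Pick v_3 = (1, 0, 0)ᵀ.
Then v_2 = N · v_3 = (0, 2, -8)ᵀ.
Then v_1 = N · v_2 = (2, 0, -4)ᵀ.

Sanity check: (A − (-2)·I) v_1 = (0, 0, 0)ᵀ = 0. ✓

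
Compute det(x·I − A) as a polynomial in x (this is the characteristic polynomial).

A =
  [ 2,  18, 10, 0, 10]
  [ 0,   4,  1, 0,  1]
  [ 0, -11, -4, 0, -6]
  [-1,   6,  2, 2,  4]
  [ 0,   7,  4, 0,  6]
x^5 - 10*x^4 + 40*x^3 - 80*x^2 + 80*x - 32

Expanding det(x·I − A) (e.g. by cofactor expansion or by noting that A is similar to its Jordan form J, which has the same characteristic polynomial as A) gives
  χ_A(x) = x^5 - 10*x^4 + 40*x^3 - 80*x^2 + 80*x - 32
which factors as (x - 2)^5. The eigenvalues (with algebraic multiplicities) are λ = 2 with multiplicity 5.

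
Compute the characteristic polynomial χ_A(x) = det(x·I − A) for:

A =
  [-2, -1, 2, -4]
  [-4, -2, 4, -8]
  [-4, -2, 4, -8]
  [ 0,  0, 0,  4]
x^4 - 4*x^3

Expanding det(x·I − A) (e.g. by cofactor expansion or by noting that A is similar to its Jordan form J, which has the same characteristic polynomial as A) gives
  χ_A(x) = x^4 - 4*x^3
which factors as x^3*(x - 4). The eigenvalues (with algebraic multiplicities) are λ = 0 with multiplicity 3, λ = 4 with multiplicity 1.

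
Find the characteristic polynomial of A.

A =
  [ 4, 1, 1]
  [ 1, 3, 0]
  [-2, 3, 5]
x^3 - 12*x^2 + 48*x - 64

Expanding det(x·I − A) (e.g. by cofactor expansion or by noting that A is similar to its Jordan form J, which has the same characteristic polynomial as A) gives
  χ_A(x) = x^3 - 12*x^2 + 48*x - 64
which factors as (x - 4)^3. The eigenvalues (with algebraic multiplicities) are λ = 4 with multiplicity 3.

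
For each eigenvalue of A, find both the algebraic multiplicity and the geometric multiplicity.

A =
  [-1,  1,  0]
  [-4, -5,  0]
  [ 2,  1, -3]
λ = -3: alg = 3, geom = 2

Step 1 — factor the characteristic polynomial to read off the algebraic multiplicities:
  χ_A(x) = (x + 3)^3

Step 2 — compute geometric multiplicities via the rank-nullity identity g(λ) = n − rank(A − λI):
  rank(A − (-3)·I) = 1, so dim ker(A − (-3)·I) = n − 1 = 2

Summary:
  λ = -3: algebraic multiplicity = 3, geometric multiplicity = 2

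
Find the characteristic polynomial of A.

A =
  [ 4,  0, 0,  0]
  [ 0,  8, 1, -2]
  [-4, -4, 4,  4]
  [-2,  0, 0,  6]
x^4 - 22*x^3 + 180*x^2 - 648*x + 864

Expanding det(x·I − A) (e.g. by cofactor expansion or by noting that A is similar to its Jordan form J, which has the same characteristic polynomial as A) gives
  χ_A(x) = x^4 - 22*x^3 + 180*x^2 - 648*x + 864
which factors as (x - 6)^3*(x - 4). The eigenvalues (with algebraic multiplicities) are λ = 4 with multiplicity 1, λ = 6 with multiplicity 3.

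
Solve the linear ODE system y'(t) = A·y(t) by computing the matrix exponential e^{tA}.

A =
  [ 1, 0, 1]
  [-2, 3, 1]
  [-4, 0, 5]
e^{tA} =
  [-2*t*exp(3*t) + exp(3*t), 0, t*exp(3*t)]
  [-2*t*exp(3*t), exp(3*t), t*exp(3*t)]
  [-4*t*exp(3*t), 0, 2*t*exp(3*t) + exp(3*t)]

Strategy: write A = P · J · P⁻¹ where J is a Jordan canonical form, so e^{tA} = P · e^{tJ} · P⁻¹, and e^{tJ} can be computed block-by-block.

A has Jordan form
J =
  [3, 1, 0]
  [0, 3, 0]
  [0, 0, 3]
(up to reordering of blocks).

Per-block formulas:
  For a 1×1 block at λ = 3: exp(t · [3]) = [e^(3t)].
  For a 2×2 Jordan block J_2(3): exp(t · J_2(3)) = e^(3t)·(I + t·N), where N is the 2×2 nilpotent shift.

After assembling e^{tJ} and conjugating by P, we get:

e^{tA} =
  [-2*t*exp(3*t) + exp(3*t), 0, t*exp(3*t)]
  [-2*t*exp(3*t), exp(3*t), t*exp(3*t)]
  [-4*t*exp(3*t), 0, 2*t*exp(3*t) + exp(3*t)]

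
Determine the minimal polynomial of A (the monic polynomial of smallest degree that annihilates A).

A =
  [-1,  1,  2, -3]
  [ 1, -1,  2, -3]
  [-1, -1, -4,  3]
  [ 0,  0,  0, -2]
x^2 + 4*x + 4

The characteristic polynomial is χ_A(x) = (x + 2)^4, so the eigenvalues are known. The minimal polynomial is
  m_A(x) = Π_λ (x − λ)^{k_λ}
where k_λ is the size of the *largest* Jordan block for λ (equivalently, the smallest k with (A − λI)^k v = 0 for every generalised eigenvector v of λ).

  λ = -2: largest Jordan block has size 2, contributing (x + 2)^2

So m_A(x) = (x + 2)^2 = x^2 + 4*x + 4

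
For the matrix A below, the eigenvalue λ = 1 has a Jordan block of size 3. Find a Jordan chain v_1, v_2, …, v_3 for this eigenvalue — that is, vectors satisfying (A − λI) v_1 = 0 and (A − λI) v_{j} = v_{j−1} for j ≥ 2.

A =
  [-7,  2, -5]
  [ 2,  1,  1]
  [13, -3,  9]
A Jordan chain for λ = 1 of length 3:
v_1 = (3, -3, -6)ᵀ
v_2 = (-8, 2, 13)ᵀ
v_3 = (1, 0, 0)ᵀ

Let N = A − (1)·I. We want v_3 with N^3 v_3 = 0 but N^2 v_3 ≠ 0; then v_{j-1} := N · v_j for j = 3, …, 2.

Pick v_3 = (1, 0, 0)ᵀ.
Then v_2 = N · v_3 = (-8, 2, 13)ᵀ.
Then v_1 = N · v_2 = (3, -3, -6)ᵀ.

Sanity check: (A − (1)·I) v_1 = (0, 0, 0)ᵀ = 0. ✓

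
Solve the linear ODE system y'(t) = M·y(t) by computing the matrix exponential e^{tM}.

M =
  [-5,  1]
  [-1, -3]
e^{tM} =
  [-t*exp(-4*t) + exp(-4*t), t*exp(-4*t)]
  [-t*exp(-4*t), t*exp(-4*t) + exp(-4*t)]

Strategy: write M = P · J · P⁻¹ where J is a Jordan canonical form, so e^{tM} = P · e^{tJ} · P⁻¹, and e^{tJ} can be computed block-by-block.

M has Jordan form
J =
  [-4,  1]
  [ 0, -4]
(up to reordering of blocks).

Per-block formulas:
  For a 2×2 Jordan block J_2(-4): exp(t · J_2(-4)) = e^(-4t)·(I + t·N), where N is the 2×2 nilpotent shift.

After assembling e^{tJ} and conjugating by P, we get:

e^{tM} =
  [-t*exp(-4*t) + exp(-4*t), t*exp(-4*t)]
  [-t*exp(-4*t), t*exp(-4*t) + exp(-4*t)]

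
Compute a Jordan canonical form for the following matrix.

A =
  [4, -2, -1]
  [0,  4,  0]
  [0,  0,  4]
J_2(4) ⊕ J_1(4)

The characteristic polynomial is
  det(x·I − A) = x^3 - 12*x^2 + 48*x - 64 = (x - 4)^3

Eigenvalues and multiplicities (the geometric multiplicity of λ is n − rank(A − λI), which equals the number of Jordan blocks for λ):
  λ = 4: algebraic multiplicity = 3, geometric multiplicity = 2

Determining the block sizes for each eigenvalue:
  λ = 4: 2 blocks summing to 3 forces exactly one block of size 2 and the rest size 1 → block sizes [2, 1]

Assembling the blocks gives a Jordan form
J =
  [4, 1, 0]
  [0, 4, 0]
  [0, 0, 4]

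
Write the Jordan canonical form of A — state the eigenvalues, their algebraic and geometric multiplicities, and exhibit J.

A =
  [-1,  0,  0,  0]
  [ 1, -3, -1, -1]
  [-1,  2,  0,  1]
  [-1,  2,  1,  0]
J_2(-1) ⊕ J_1(-1) ⊕ J_1(-1)

The characteristic polynomial is
  det(x·I − A) = x^4 + 4*x^3 + 6*x^2 + 4*x + 1 = (x + 1)^4

Eigenvalues and multiplicities (the geometric multiplicity of λ is n − rank(A − λI), which equals the number of Jordan blocks for λ):
  λ = -1: algebraic multiplicity = 4, geometric multiplicity = 3

Determining the block sizes for each eigenvalue:
  λ = -1: 3 blocks summing to 4 forces exactly one block of size 2 and the rest size 1 → block sizes [2, 1, 1]

Assembling the blocks gives a Jordan form
J =
  [-1,  1,  0,  0]
  [ 0, -1,  0,  0]
  [ 0,  0, -1,  0]
  [ 0,  0,  0, -1]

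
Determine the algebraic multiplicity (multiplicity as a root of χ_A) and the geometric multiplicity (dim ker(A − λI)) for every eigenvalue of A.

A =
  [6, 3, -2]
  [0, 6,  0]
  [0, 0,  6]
λ = 6: alg = 3, geom = 2

Step 1 — factor the characteristic polynomial to read off the algebraic multiplicities:
  χ_A(x) = (x - 6)^3

Step 2 — compute geometric multiplicities via the rank-nullity identity g(λ) = n − rank(A − λI):
  rank(A − (6)·I) = 1, so dim ker(A − (6)·I) = n − 1 = 2

Summary:
  λ = 6: algebraic multiplicity = 3, geometric multiplicity = 2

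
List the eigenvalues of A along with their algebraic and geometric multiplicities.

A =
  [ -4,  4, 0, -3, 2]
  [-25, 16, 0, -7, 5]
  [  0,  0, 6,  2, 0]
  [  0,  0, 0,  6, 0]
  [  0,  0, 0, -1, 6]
λ = 6: alg = 5, geom = 3

Step 1 — factor the characteristic polynomial to read off the algebraic multiplicities:
  χ_A(x) = (x - 6)^5

Step 2 — compute geometric multiplicities via the rank-nullity identity g(λ) = n − rank(A − λI):
  rank(A − (6)·I) = 2, so dim ker(A − (6)·I) = n − 2 = 3

Summary:
  λ = 6: algebraic multiplicity = 5, geometric multiplicity = 3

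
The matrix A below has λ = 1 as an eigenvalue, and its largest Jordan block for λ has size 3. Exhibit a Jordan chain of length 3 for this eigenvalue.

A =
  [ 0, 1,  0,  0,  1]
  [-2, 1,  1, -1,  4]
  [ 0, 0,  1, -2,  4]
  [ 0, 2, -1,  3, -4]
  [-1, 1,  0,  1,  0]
A Jordan chain for λ = 1 of length 3:
v_1 = (-2, -2, -4, 0, 0)ᵀ
v_2 = (-1, -2, 0, 0, -1)ᵀ
v_3 = (1, 0, 0, 0, 0)ᵀ

Let N = A − (1)·I. We want v_3 with N^3 v_3 = 0 but N^2 v_3 ≠ 0; then v_{j-1} := N · v_j for j = 3, …, 2.

Pick v_3 = (1, 0, 0, 0, 0)ᵀ.
Then v_2 = N · v_3 = (-1, -2, 0, 0, -1)ᵀ.
Then v_1 = N · v_2 = (-2, -2, -4, 0, 0)ᵀ.

Sanity check: (A − (1)·I) v_1 = (0, 0, 0, 0, 0)ᵀ = 0. ✓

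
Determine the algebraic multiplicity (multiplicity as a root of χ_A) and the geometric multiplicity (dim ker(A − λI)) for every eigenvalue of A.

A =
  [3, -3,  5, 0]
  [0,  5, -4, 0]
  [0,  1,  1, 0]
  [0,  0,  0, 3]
λ = 3: alg = 4, geom = 2

Step 1 — factor the characteristic polynomial to read off the algebraic multiplicities:
  χ_A(x) = (x - 3)^4

Step 2 — compute geometric multiplicities via the rank-nullity identity g(λ) = n − rank(A − λI):
  rank(A − (3)·I) = 2, so dim ker(A − (3)·I) = n − 2 = 2

Summary:
  λ = 3: algebraic multiplicity = 4, geometric multiplicity = 2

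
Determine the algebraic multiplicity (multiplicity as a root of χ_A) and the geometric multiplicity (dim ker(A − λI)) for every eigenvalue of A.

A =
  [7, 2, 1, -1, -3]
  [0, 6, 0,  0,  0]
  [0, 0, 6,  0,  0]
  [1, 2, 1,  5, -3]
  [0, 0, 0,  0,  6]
λ = 6: alg = 5, geom = 4

Step 1 — factor the characteristic polynomial to read off the algebraic multiplicities:
  χ_A(x) = (x - 6)^5

Step 2 — compute geometric multiplicities via the rank-nullity identity g(λ) = n − rank(A − λI):
  rank(A − (6)·I) = 1, so dim ker(A − (6)·I) = n − 1 = 4

Summary:
  λ = 6: algebraic multiplicity = 5, geometric multiplicity = 4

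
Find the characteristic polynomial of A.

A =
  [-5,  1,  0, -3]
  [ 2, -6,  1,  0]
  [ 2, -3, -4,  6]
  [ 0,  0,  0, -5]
x^4 + 20*x^3 + 150*x^2 + 500*x + 625

Expanding det(x·I − A) (e.g. by cofactor expansion or by noting that A is similar to its Jordan form J, which has the same characteristic polynomial as A) gives
  χ_A(x) = x^4 + 20*x^3 + 150*x^2 + 500*x + 625
which factors as (x + 5)^4. The eigenvalues (with algebraic multiplicities) are λ = -5 with multiplicity 4.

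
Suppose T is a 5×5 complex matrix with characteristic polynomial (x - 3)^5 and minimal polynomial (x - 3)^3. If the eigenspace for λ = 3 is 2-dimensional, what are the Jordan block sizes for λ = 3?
Block sizes for λ = 3: [3, 2]

Step 1 — from the characteristic polynomial, algebraic multiplicity of λ = 3 is 5. From dim ker(T − (3)·I) = 2, there are exactly 2 Jordan blocks for λ = 3.
Step 2 — from the minimal polynomial, the factor (x − 3)^3 tells us the largest block for λ = 3 has size 3.
Step 3 — with total size 5, 2 blocks, and largest block 3, the block sizes (in nonincreasing order) are [3, 2].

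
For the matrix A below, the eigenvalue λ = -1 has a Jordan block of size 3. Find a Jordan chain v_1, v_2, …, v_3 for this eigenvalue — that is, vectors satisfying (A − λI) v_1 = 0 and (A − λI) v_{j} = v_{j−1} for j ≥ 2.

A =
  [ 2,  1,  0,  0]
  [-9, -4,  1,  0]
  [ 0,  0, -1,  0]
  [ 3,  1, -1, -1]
A Jordan chain for λ = -1 of length 3:
v_1 = (1, -3, 0, 1)ᵀ
v_2 = (0, 1, 0, -1)ᵀ
v_3 = (0, 0, 1, 0)ᵀ

Let N = A − (-1)·I. We want v_3 with N^3 v_3 = 0 but N^2 v_3 ≠ 0; then v_{j-1} := N · v_j for j = 3, …, 2.

Pick v_3 = (0, 0, 1, 0)ᵀ.
Then v_2 = N · v_3 = (0, 1, 0, -1)ᵀ.
Then v_1 = N · v_2 = (1, -3, 0, 1)ᵀ.

Sanity check: (A − (-1)·I) v_1 = (0, 0, 0, 0)ᵀ = 0. ✓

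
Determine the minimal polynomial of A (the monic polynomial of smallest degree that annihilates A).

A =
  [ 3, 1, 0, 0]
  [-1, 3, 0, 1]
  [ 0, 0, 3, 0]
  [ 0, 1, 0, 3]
x^3 - 9*x^2 + 27*x - 27

The characteristic polynomial is χ_A(x) = (x - 3)^4, so the eigenvalues are known. The minimal polynomial is
  m_A(x) = Π_λ (x − λ)^{k_λ}
where k_λ is the size of the *largest* Jordan block for λ (equivalently, the smallest k with (A − λI)^k v = 0 for every generalised eigenvector v of λ).

  λ = 3: largest Jordan block has size 3, contributing (x − 3)^3

So m_A(x) = (x - 3)^3 = x^3 - 9*x^2 + 27*x - 27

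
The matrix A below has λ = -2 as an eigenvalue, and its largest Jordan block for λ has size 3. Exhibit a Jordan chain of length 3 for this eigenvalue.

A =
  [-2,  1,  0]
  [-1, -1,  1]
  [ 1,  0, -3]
A Jordan chain for λ = -2 of length 3:
v_1 = (-1, 0, -1)ᵀ
v_2 = (0, -1, 1)ᵀ
v_3 = (1, 0, 0)ᵀ

Let N = A − (-2)·I. We want v_3 with N^3 v_3 = 0 but N^2 v_3 ≠ 0; then v_{j-1} := N · v_j for j = 3, …, 2.

Pick v_3 = (1, 0, 0)ᵀ.
Then v_2 = N · v_3 = (0, -1, 1)ᵀ.
Then v_1 = N · v_2 = (-1, 0, -1)ᵀ.

Sanity check: (A − (-2)·I) v_1 = (0, 0, 0)ᵀ = 0. ✓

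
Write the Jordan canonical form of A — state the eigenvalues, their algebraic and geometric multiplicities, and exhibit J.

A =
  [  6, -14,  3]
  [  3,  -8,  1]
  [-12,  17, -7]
J_3(-3)

The characteristic polynomial is
  det(x·I − A) = x^3 + 9*x^2 + 27*x + 27 = (x + 3)^3

Eigenvalues and multiplicities (the geometric multiplicity of λ is n − rank(A − λI), which equals the number of Jordan blocks for λ):
  λ = -3: algebraic multiplicity = 3, geometric multiplicity = 1

Determining the block sizes for each eigenvalue:
  λ = -3: one block (gm = 1), so the single block has size am = 3 → block sizes [3]

Assembling the blocks gives a Jordan form
J =
  [-3,  1,  0]
  [ 0, -3,  1]
  [ 0,  0, -3]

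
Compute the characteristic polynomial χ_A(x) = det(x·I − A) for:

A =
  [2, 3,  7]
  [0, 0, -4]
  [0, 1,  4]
x^3 - 6*x^2 + 12*x - 8

Expanding det(x·I − A) (e.g. by cofactor expansion or by noting that A is similar to its Jordan form J, which has the same characteristic polynomial as A) gives
  χ_A(x) = x^3 - 6*x^2 + 12*x - 8
which factors as (x - 2)^3. The eigenvalues (with algebraic multiplicities) are λ = 2 with multiplicity 3.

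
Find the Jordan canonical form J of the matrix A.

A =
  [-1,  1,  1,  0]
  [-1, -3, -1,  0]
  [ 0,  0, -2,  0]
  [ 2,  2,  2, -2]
J_2(-2) ⊕ J_1(-2) ⊕ J_1(-2)

The characteristic polynomial is
  det(x·I − A) = x^4 + 8*x^3 + 24*x^2 + 32*x + 16 = (x + 2)^4

Eigenvalues and multiplicities (the geometric multiplicity of λ is n − rank(A − λI), which equals the number of Jordan blocks for λ):
  λ = -2: algebraic multiplicity = 4, geometric multiplicity = 3

Determining the block sizes for each eigenvalue:
  λ = -2: 3 blocks summing to 4 forces exactly one block of size 2 and the rest size 1 → block sizes [2, 1, 1]

Assembling the blocks gives a Jordan form
J =
  [-2,  1,  0,  0]
  [ 0, -2,  0,  0]
  [ 0,  0, -2,  0]
  [ 0,  0,  0, -2]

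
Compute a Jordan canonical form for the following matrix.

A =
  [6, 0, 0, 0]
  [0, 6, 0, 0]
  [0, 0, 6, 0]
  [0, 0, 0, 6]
J_1(6) ⊕ J_1(6) ⊕ J_1(6) ⊕ J_1(6)

The characteristic polynomial is
  det(x·I − A) = x^4 - 24*x^3 + 216*x^2 - 864*x + 1296 = (x - 6)^4

Eigenvalues and multiplicities (the geometric multiplicity of λ is n − rank(A − λI), which equals the number of Jordan blocks for λ):
  λ = 6: algebraic multiplicity = 4, geometric multiplicity = 4

Determining the block sizes for each eigenvalue:
  λ = 6: gm = am = 4, so every block has size 1 → block sizes [1, 1, 1, 1]

Assembling the blocks gives a Jordan form
J =
  [6, 0, 0, 0]
  [0, 6, 0, 0]
  [0, 0, 6, 0]
  [0, 0, 0, 6]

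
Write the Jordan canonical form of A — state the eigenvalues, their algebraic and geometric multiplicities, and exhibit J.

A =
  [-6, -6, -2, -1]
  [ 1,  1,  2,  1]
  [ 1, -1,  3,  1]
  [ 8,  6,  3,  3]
J_1(-5) ⊕ J_3(2)

The characteristic polynomial is
  det(x·I − A) = x^4 - x^3 - 18*x^2 + 52*x - 40 = (x - 2)^3*(x + 5)

Eigenvalues and multiplicities (the geometric multiplicity of λ is n − rank(A − λI), which equals the number of Jordan blocks for λ):
  λ = -5: algebraic multiplicity = 1, geometric multiplicity = 1
  λ = 2: algebraic multiplicity = 3, geometric multiplicity = 1

Determining the block sizes for each eigenvalue:
  λ = -5: one block (gm = 1), so the single block has size am = 1 → block sizes [1]
  λ = 2: one block (gm = 1), so the single block has size am = 3 → block sizes [3]

Assembling the blocks gives a Jordan form
J =
  [-5, 0, 0, 0]
  [ 0, 2, 1, 0]
  [ 0, 0, 2, 1]
  [ 0, 0, 0, 2]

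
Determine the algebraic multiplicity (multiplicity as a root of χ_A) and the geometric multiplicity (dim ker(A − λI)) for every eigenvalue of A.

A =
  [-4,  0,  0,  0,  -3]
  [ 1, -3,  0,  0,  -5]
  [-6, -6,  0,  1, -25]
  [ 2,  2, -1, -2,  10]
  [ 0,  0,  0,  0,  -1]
λ = -4: alg = 1, geom = 1; λ = -3: alg = 1, geom = 1; λ = -1: alg = 3, geom = 1

Step 1 — factor the characteristic polynomial to read off the algebraic multiplicities:
  χ_A(x) = (x + 1)^3*(x + 3)*(x + 4)

Step 2 — compute geometric multiplicities via the rank-nullity identity g(λ) = n − rank(A − λI):
  rank(A − (-4)·I) = 4, so dim ker(A − (-4)·I) = n − 4 = 1
  rank(A − (-3)·I) = 4, so dim ker(A − (-3)·I) = n − 4 = 1
  rank(A − (-1)·I) = 4, so dim ker(A − (-1)·I) = n − 4 = 1

Summary:
  λ = -4: algebraic multiplicity = 1, geometric multiplicity = 1
  λ = -3: algebraic multiplicity = 1, geometric multiplicity = 1
  λ = -1: algebraic multiplicity = 3, geometric multiplicity = 1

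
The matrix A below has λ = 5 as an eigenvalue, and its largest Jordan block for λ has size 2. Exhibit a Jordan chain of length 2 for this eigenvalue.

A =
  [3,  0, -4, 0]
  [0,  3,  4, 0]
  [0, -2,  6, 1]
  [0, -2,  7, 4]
A Jordan chain for λ = 5 of length 2:
v_1 = (-6, 6, 3, 9)ᵀ
v_2 = (1, -1, 1, 0)ᵀ

Let N = A − (5)·I. We want v_2 with N^2 v_2 = 0 but N^1 v_2 ≠ 0; then v_{j-1} := N · v_j for j = 2, …, 2.

Pick v_2 = (1, -1, 1, 0)ᵀ.
Then v_1 = N · v_2 = (-6, 6, 3, 9)ᵀ.

Sanity check: (A − (5)·I) v_1 = (0, 0, 0, 0)ᵀ = 0. ✓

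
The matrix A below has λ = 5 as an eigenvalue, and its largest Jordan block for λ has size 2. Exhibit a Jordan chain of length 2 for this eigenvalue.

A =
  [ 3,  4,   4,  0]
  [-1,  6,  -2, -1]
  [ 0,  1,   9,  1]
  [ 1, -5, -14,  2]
A Jordan chain for λ = 5 of length 2:
v_1 = (-2, -1, 0, 1)ᵀ
v_2 = (1, 0, 0, 0)ᵀ

Let N = A − (5)·I. We want v_2 with N^2 v_2 = 0 but N^1 v_2 ≠ 0; then v_{j-1} := N · v_j for j = 2, …, 2.

Pick v_2 = (1, 0, 0, 0)ᵀ.
Then v_1 = N · v_2 = (-2, -1, 0, 1)ᵀ.

Sanity check: (A − (5)·I) v_1 = (0, 0, 0, 0)ᵀ = 0. ✓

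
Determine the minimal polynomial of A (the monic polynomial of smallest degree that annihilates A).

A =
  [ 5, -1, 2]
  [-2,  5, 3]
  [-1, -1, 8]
x^3 - 18*x^2 + 108*x - 216

The characteristic polynomial is χ_A(x) = (x - 6)^3, so the eigenvalues are known. The minimal polynomial is
  m_A(x) = Π_λ (x − λ)^{k_λ}
where k_λ is the size of the *largest* Jordan block for λ (equivalently, the smallest k with (A − λI)^k v = 0 for every generalised eigenvector v of λ).

  λ = 6: largest Jordan block has size 3, contributing (x − 6)^3

So m_A(x) = (x - 6)^3 = x^3 - 18*x^2 + 108*x - 216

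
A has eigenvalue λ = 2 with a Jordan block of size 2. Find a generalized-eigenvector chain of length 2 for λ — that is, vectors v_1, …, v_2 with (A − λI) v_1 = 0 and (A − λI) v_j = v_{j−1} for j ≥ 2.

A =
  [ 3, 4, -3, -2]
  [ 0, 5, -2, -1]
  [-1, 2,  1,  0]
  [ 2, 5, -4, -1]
A Jordan chain for λ = 2 of length 2:
v_1 = (1, 0, -1, 2)ᵀ
v_2 = (1, 0, 0, 0)ᵀ

Let N = A − (2)·I. We want v_2 with N^2 v_2 = 0 but N^1 v_2 ≠ 0; then v_{j-1} := N · v_j for j = 2, …, 2.

Pick v_2 = (1, 0, 0, 0)ᵀ.
Then v_1 = N · v_2 = (1, 0, -1, 2)ᵀ.

Sanity check: (A − (2)·I) v_1 = (0, 0, 0, 0)ᵀ = 0. ✓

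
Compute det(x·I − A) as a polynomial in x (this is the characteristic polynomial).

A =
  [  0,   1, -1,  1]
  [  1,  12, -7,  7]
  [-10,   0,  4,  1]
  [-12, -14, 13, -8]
x^4 - 8*x^3 + 6*x^2 + 40*x + 25

Expanding det(x·I − A) (e.g. by cofactor expansion or by noting that A is similar to its Jordan form J, which has the same characteristic polynomial as A) gives
  χ_A(x) = x^4 - 8*x^3 + 6*x^2 + 40*x + 25
which factors as (x - 5)^2*(x + 1)^2. The eigenvalues (with algebraic multiplicities) are λ = -1 with multiplicity 2, λ = 5 with multiplicity 2.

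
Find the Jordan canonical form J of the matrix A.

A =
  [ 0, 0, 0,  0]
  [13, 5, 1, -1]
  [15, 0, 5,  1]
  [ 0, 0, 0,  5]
J_1(0) ⊕ J_3(5)

The characteristic polynomial is
  det(x·I − A) = x^4 - 15*x^3 + 75*x^2 - 125*x = x*(x - 5)^3

Eigenvalues and multiplicities (the geometric multiplicity of λ is n − rank(A − λI), which equals the number of Jordan blocks for λ):
  λ = 0: algebraic multiplicity = 1, geometric multiplicity = 1
  λ = 5: algebraic multiplicity = 3, geometric multiplicity = 1

Determining the block sizes for each eigenvalue:
  λ = 0: one block (gm = 1), so the single block has size am = 1 → block sizes [1]
  λ = 5: one block (gm = 1), so the single block has size am = 3 → block sizes [3]

Assembling the blocks gives a Jordan form
J =
  [0, 0, 0, 0]
  [0, 5, 1, 0]
  [0, 0, 5, 1]
  [0, 0, 0, 5]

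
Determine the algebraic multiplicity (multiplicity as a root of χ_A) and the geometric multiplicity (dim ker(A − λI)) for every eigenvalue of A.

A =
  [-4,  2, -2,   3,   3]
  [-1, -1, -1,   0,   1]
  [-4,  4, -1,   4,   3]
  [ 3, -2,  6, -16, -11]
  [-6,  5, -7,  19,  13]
λ = -3: alg = 3, geom = 1; λ = 0: alg = 2, geom = 1

Step 1 — factor the characteristic polynomial to read off the algebraic multiplicities:
  χ_A(x) = x^2*(x + 3)^3

Step 2 — compute geometric multiplicities via the rank-nullity identity g(λ) = n − rank(A − λI):
  rank(A − (-3)·I) = 4, so dim ker(A − (-3)·I) = n − 4 = 1
  rank(A − (0)·I) = 4, so dim ker(A − (0)·I) = n − 4 = 1

Summary:
  λ = -3: algebraic multiplicity = 3, geometric multiplicity = 1
  λ = 0: algebraic multiplicity = 2, geometric multiplicity = 1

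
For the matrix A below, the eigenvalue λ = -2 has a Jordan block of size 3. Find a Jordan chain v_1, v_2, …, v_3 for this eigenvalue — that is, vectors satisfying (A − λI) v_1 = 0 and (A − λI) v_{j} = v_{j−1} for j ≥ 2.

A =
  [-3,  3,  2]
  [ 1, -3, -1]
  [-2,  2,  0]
A Jordan chain for λ = -2 of length 3:
v_1 = (-2, 2, -4)ᵀ
v_2 = (3, -1, 2)ᵀ
v_3 = (0, 1, 0)ᵀ

Let N = A − (-2)·I. We want v_3 with N^3 v_3 = 0 but N^2 v_3 ≠ 0; then v_{j-1} := N · v_j for j = 3, …, 2.

Pick v_3 = (0, 1, 0)ᵀ.
Then v_2 = N · v_3 = (3, -1, 2)ᵀ.
Then v_1 = N · v_2 = (-2, 2, -4)ᵀ.

Sanity check: (A − (-2)·I) v_1 = (0, 0, 0)ᵀ = 0. ✓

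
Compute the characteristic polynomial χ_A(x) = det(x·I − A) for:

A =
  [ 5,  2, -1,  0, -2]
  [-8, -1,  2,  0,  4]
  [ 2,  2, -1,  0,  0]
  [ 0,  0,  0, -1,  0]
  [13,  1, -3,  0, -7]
x^5 + 5*x^4 + 10*x^3 + 10*x^2 + 5*x + 1

Expanding det(x·I − A) (e.g. by cofactor expansion or by noting that A is similar to its Jordan form J, which has the same characteristic polynomial as A) gives
  χ_A(x) = x^5 + 5*x^4 + 10*x^3 + 10*x^2 + 5*x + 1
which factors as (x + 1)^5. The eigenvalues (with algebraic multiplicities) are λ = -1 with multiplicity 5.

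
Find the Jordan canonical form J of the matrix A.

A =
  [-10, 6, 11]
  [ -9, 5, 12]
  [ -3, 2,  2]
J_3(-1)

The characteristic polynomial is
  det(x·I − A) = x^3 + 3*x^2 + 3*x + 1 = (x + 1)^3

Eigenvalues and multiplicities (the geometric multiplicity of λ is n − rank(A − λI), which equals the number of Jordan blocks for λ):
  λ = -1: algebraic multiplicity = 3, geometric multiplicity = 1

Determining the block sizes for each eigenvalue:
  λ = -1: one block (gm = 1), so the single block has size am = 3 → block sizes [3]

Assembling the blocks gives a Jordan form
J =
  [-1,  1,  0]
  [ 0, -1,  1]
  [ 0,  0, -1]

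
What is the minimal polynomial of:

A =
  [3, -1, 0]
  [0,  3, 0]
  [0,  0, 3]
x^2 - 6*x + 9

The characteristic polynomial is χ_A(x) = (x - 3)^3, so the eigenvalues are known. The minimal polynomial is
  m_A(x) = Π_λ (x − λ)^{k_λ}
where k_λ is the size of the *largest* Jordan block for λ (equivalently, the smallest k with (A − λI)^k v = 0 for every generalised eigenvector v of λ).

  λ = 3: largest Jordan block has size 2, contributing (x − 3)^2

So m_A(x) = (x - 3)^2 = x^2 - 6*x + 9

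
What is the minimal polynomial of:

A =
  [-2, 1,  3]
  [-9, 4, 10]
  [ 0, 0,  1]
x^3 - 3*x^2 + 3*x - 1

The characteristic polynomial is χ_A(x) = (x - 1)^3, so the eigenvalues are known. The minimal polynomial is
  m_A(x) = Π_λ (x − λ)^{k_λ}
where k_λ is the size of the *largest* Jordan block for λ (equivalently, the smallest k with (A − λI)^k v = 0 for every generalised eigenvector v of λ).

  λ = 1: largest Jordan block has size 3, contributing (x − 1)^3

So m_A(x) = (x - 1)^3 = x^3 - 3*x^2 + 3*x - 1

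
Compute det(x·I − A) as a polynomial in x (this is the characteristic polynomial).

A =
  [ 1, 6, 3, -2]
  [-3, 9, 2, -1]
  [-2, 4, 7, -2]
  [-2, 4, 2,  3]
x^4 - 20*x^3 + 150*x^2 - 500*x + 625

Expanding det(x·I − A) (e.g. by cofactor expansion or by noting that A is similar to its Jordan form J, which has the same characteristic polynomial as A) gives
  χ_A(x) = x^4 - 20*x^3 + 150*x^2 - 500*x + 625
which factors as (x - 5)^4. The eigenvalues (with algebraic multiplicities) are λ = 5 with multiplicity 4.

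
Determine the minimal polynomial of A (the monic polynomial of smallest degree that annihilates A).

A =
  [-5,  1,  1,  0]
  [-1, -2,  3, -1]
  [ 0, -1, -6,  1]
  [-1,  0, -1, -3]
x^2 + 8*x + 16

The characteristic polynomial is χ_A(x) = (x + 4)^4, so the eigenvalues are known. The minimal polynomial is
  m_A(x) = Π_λ (x − λ)^{k_λ}
where k_λ is the size of the *largest* Jordan block for λ (equivalently, the smallest k with (A − λI)^k v = 0 for every generalised eigenvector v of λ).

  λ = -4: largest Jordan block has size 2, contributing (x + 4)^2

So m_A(x) = (x + 4)^2 = x^2 + 8*x + 16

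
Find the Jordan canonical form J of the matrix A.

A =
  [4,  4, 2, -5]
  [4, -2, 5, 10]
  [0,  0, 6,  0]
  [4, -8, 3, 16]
J_3(6) ⊕ J_1(6)

The characteristic polynomial is
  det(x·I − A) = x^4 - 24*x^3 + 216*x^2 - 864*x + 1296 = (x - 6)^4

Eigenvalues and multiplicities (the geometric multiplicity of λ is n − rank(A − λI), which equals the number of Jordan blocks for λ):
  λ = 6: algebraic multiplicity = 4, geometric multiplicity = 2

Determining the block sizes for each eigenvalue:
  λ = 6: with am = 4 and gm = 2, the partition is not yet determined (e.g. several partitions of 4 into 2 parts exist). Let N = A − (6)·I. Computing rank(N^1) = 2, rank(N^2) = 1, rank(N^3) = 0; the number of blocks of size ≥ j is rank(N^{j−1}) − rank(N^j), giving [2, 1, 1]. So we have 1 block(s) of size 3, 1 block(s) of size 1 → block sizes [3, 1]

Assembling the blocks gives a Jordan form
J =
  [6, 1, 0, 0]
  [0, 6, 1, 0]
  [0, 0, 6, 0]
  [0, 0, 0, 6]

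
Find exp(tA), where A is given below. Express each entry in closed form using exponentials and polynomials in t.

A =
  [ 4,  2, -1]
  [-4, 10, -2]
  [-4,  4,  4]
e^{tA} =
  [-2*t*exp(6*t) + exp(6*t), 2*t*exp(6*t), -t*exp(6*t)]
  [-4*t*exp(6*t), 4*t*exp(6*t) + exp(6*t), -2*t*exp(6*t)]
  [-4*t*exp(6*t), 4*t*exp(6*t), -2*t*exp(6*t) + exp(6*t)]

Strategy: write A = P · J · P⁻¹ where J is a Jordan canonical form, so e^{tA} = P · e^{tJ} · P⁻¹, and e^{tJ} can be computed block-by-block.

A has Jordan form
J =
  [6, 1, 0]
  [0, 6, 0]
  [0, 0, 6]
(up to reordering of blocks).

Per-block formulas:
  For a 1×1 block at λ = 6: exp(t · [6]) = [e^(6t)].
  For a 2×2 Jordan block J_2(6): exp(t · J_2(6)) = e^(6t)·(I + t·N), where N is the 2×2 nilpotent shift.

After assembling e^{tJ} and conjugating by P, we get:

e^{tA} =
  [-2*t*exp(6*t) + exp(6*t), 2*t*exp(6*t), -t*exp(6*t)]
  [-4*t*exp(6*t), 4*t*exp(6*t) + exp(6*t), -2*t*exp(6*t)]
  [-4*t*exp(6*t), 4*t*exp(6*t), -2*t*exp(6*t) + exp(6*t)]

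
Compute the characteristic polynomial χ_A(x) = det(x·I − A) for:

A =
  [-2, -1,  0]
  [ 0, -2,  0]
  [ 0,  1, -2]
x^3 + 6*x^2 + 12*x + 8

Expanding det(x·I − A) (e.g. by cofactor expansion or by noting that A is similar to its Jordan form J, which has the same characteristic polynomial as A) gives
  χ_A(x) = x^3 + 6*x^2 + 12*x + 8
which factors as (x + 2)^3. The eigenvalues (with algebraic multiplicities) are λ = -2 with multiplicity 3.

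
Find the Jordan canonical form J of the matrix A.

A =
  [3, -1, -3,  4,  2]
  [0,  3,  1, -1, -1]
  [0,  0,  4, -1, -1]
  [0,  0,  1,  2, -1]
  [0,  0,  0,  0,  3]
J_2(3) ⊕ J_2(3) ⊕ J_1(3)

The characteristic polynomial is
  det(x·I − A) = x^5 - 15*x^4 + 90*x^3 - 270*x^2 + 405*x - 243 = (x - 3)^5

Eigenvalues and multiplicities (the geometric multiplicity of λ is n − rank(A − λI), which equals the number of Jordan blocks for λ):
  λ = 3: algebraic multiplicity = 5, geometric multiplicity = 3

Determining the block sizes for each eigenvalue:
  λ = 3: with am = 5 and gm = 3, the partition is not yet determined (e.g. several partitions of 5 into 3 parts exist). Let N = A − (3)·I. Computing rank(N^1) = 2, rank(N^2) = 0; the number of blocks of size ≥ j is rank(N^{j−1}) − rank(N^j), giving [3, 2]. So we have 2 block(s) of size 2, 1 block(s) of size 1 → block sizes [2, 2, 1]

Assembling the blocks gives a Jordan form
J =
  [3, 1, 0, 0, 0]
  [0, 3, 0, 0, 0]
  [0, 0, 3, 1, 0]
  [0, 0, 0, 3, 0]
  [0, 0, 0, 0, 3]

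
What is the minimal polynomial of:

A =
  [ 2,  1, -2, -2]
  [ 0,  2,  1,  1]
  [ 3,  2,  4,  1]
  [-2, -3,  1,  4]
x^3 - 9*x^2 + 27*x - 27

The characteristic polynomial is χ_A(x) = (x - 3)^4, so the eigenvalues are known. The minimal polynomial is
  m_A(x) = Π_λ (x − λ)^{k_λ}
where k_λ is the size of the *largest* Jordan block for λ (equivalently, the smallest k with (A − λI)^k v = 0 for every generalised eigenvector v of λ).

  λ = 3: largest Jordan block has size 3, contributing (x − 3)^3

So m_A(x) = (x - 3)^3 = x^3 - 9*x^2 + 27*x - 27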